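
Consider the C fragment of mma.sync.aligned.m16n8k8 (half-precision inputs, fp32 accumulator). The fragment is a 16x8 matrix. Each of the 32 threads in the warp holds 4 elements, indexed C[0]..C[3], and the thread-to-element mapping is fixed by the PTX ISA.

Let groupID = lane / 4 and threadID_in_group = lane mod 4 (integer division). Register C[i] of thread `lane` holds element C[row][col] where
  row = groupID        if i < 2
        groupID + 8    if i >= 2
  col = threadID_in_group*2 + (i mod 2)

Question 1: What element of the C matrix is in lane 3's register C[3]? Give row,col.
8,7

3: gid=0,tid=3
[3] (0+8,3*2+1) = (8,7)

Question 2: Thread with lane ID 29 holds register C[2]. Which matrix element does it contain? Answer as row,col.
L=29->g=29>>2=7, t=29&3=1
[2]->row 7+8=15  col 1·2+0=2

15,2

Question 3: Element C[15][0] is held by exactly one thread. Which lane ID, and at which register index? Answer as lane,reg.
r=15⇒gr=7,Rb=1  c=0⇒th=0,odd=0
L=7*4+0=28  i=1*2+0=2

28,2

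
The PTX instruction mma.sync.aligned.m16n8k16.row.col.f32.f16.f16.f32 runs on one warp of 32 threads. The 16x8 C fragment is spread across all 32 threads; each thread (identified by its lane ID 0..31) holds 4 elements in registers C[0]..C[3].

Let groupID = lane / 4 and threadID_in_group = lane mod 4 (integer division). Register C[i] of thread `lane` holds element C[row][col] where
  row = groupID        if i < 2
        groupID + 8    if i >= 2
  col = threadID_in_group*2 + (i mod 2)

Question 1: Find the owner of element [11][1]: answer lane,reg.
r=11->g=3,rb=1  c=1->t=0,b0=1
L=3*4+0=12  i=1*2+1=3

12,3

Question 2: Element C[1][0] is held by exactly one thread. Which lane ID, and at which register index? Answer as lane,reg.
r=1->g=1,rb=0  c=0->t=0,b0=0
L=1*4+0=4  i=0*2+0=0

4,0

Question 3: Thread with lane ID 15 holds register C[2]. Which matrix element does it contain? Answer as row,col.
L=15⇒gr=15>>2=3, th=15&3=3
[2]⇒row 3+8=11  col 3·2+0=6

11,6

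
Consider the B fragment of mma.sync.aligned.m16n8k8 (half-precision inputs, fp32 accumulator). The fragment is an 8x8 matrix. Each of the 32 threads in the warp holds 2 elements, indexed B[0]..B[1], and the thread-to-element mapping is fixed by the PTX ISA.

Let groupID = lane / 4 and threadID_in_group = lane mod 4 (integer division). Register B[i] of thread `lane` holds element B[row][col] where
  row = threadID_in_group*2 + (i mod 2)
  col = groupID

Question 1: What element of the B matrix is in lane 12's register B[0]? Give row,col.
0,3

12: g=3,t=0
[0] (0*2+0,3) = (0,3)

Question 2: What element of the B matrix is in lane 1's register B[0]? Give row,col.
lane 1->1/4=0, 1 mod 4=1
i=0  r:2·1+0->2  c:0

2,0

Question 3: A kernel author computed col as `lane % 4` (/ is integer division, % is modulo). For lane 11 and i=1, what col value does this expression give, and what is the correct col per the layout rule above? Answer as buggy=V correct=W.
`lane % 4`[11,1]→3
lane 11: G=2 (11/4), T=3 (11%4)
i=1: r=3*2+1=7, c=G=2
col: 3 vs 2

buggy=3 correct=2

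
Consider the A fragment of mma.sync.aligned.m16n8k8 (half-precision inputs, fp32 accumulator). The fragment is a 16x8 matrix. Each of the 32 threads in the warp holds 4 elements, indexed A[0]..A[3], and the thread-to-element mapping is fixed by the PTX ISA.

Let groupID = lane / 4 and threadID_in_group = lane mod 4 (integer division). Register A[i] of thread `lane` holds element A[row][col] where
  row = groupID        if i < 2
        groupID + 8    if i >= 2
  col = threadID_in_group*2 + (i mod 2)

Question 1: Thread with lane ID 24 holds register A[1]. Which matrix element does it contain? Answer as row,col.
lane 24->24/4=6, 24 mod 4=0
i=1  r:6+0->6  c:2·0+1->1

6,1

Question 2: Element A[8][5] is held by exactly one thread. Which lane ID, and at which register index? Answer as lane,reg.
2,3

r=8⇒gr=0,Rb=1  c=5⇒th=2,odd=1
L=0*4+2=2  i=1*2+1=3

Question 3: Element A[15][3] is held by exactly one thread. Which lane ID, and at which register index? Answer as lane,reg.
29,3

r=15→G=7,rhi=1  c=3→T=1,p=1
L=7*4+1=29  i=1*2+1=3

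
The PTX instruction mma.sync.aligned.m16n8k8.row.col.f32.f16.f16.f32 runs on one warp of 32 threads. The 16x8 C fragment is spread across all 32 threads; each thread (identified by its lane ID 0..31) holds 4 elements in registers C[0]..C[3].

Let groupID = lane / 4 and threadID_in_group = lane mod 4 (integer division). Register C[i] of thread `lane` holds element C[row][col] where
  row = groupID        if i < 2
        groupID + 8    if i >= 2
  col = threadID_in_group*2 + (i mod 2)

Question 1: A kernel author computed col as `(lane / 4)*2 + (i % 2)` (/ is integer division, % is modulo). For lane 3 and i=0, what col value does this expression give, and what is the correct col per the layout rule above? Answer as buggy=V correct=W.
`(lane / 4)*2 + (i % 2)`[3,0]=>0
lane 3: grp=0 (3/4), tig=3 (3%4)
i=0: r=0+0=0, c=3*2+0=6
col: 0 vs 6

buggy=0 correct=6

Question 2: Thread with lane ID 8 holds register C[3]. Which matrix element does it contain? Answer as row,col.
lane 8: gid=2 (8/4), tid=0 (8%4)
i=3: r=2+8=10, c=0*2+1=1

10,1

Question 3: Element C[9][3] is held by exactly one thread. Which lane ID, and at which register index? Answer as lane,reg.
r=9⇒gr=1,Rb=1  c=3⇒th=1,odd=1
L=1*4+1=5  i=1*2+1=3

5,3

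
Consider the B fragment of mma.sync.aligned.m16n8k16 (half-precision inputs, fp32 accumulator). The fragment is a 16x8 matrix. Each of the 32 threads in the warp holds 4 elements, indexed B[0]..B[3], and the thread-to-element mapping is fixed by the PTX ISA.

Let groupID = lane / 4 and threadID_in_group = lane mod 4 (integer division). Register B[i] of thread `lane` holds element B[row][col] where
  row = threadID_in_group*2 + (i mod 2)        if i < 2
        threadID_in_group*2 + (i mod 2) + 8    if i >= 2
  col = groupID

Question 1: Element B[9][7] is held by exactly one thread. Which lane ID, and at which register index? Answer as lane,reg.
28,3

c=7→G=7  r=9→rhi=1,T=0,p=1
L=7*4+0=28  i=1*2+1=3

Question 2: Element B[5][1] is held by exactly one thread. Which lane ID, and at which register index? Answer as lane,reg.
c: 1->gid=1  r: 5->r8=0,tid=2,i&1=1
L=1*4+2=6  i=0*2+1=1

6,1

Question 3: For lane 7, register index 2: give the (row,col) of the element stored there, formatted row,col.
14,1

lane 7: gr=1 (7/4), th=3 (7%4)
i=2: r=3*2+0+8=14, c=gr=1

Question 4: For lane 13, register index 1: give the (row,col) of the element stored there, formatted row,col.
13: grp=3,tig=1
[1] (1*2+1+0,3) = (3,3)

3,3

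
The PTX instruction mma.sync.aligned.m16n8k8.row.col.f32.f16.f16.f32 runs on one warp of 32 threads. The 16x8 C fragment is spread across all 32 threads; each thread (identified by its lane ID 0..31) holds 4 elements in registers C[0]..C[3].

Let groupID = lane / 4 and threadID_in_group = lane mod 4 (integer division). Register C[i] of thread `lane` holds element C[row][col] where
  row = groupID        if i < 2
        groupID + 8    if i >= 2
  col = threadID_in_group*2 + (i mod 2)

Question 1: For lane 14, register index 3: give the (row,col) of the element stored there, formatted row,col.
lane 14→14/4=3, 14 mod 4=2
i=3  r:3+8→11  c:2·2+1→5

11,5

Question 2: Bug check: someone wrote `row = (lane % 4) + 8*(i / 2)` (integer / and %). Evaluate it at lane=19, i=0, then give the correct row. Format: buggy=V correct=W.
buggy=3 correct=4

`(lane % 4) + 8*(i / 2)`[19,0]->3
L=19->g=19>>2=4, t=19&3=3
[0]->row 4+0=4  col 3·2+0=6
row: 3 vs 4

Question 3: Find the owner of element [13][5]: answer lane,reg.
r=13->g=5,rb=1  c=5->t=2,b0=1
L=5*4+2=22  i=1*2+1=3

22,3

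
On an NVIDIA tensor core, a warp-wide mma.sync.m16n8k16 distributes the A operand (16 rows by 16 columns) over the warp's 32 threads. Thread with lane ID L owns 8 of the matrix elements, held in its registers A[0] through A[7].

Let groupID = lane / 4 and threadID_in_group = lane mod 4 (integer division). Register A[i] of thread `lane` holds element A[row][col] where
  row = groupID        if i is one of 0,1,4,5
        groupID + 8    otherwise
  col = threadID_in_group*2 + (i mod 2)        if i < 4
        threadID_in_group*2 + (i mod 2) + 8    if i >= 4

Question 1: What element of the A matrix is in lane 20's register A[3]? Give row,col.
L=20->gid=20>>2=5, tid=20&3=0
[3]->row 5+8=13  col 0·2+1+0=1

13,1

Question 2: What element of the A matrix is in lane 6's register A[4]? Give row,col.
1,12

L=6⇒gr=6>>2=1, th=6&3=2
[4]⇒row 1+0=1  col 2·2+0+8=12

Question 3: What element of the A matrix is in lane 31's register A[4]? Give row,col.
7,14

lane 31→31/4=7, 31 mod 4=3
i=4  r:7+0→7  c:2·3+0+8→14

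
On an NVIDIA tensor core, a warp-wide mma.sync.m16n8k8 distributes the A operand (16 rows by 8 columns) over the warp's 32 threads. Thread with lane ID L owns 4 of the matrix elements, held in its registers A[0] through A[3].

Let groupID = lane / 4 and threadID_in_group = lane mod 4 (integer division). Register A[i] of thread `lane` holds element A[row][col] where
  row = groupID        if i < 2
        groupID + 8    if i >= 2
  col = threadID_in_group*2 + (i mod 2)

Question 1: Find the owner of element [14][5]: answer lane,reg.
26,3

r=14->g=6,rb=1  c=5->t=2,b0=1
L=6*4+2=26  i=1*2+1=3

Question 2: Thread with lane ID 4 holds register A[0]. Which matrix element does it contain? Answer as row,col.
4: G=1,T=0
[0] (1+0,0*2+0) = (1,0)

1,0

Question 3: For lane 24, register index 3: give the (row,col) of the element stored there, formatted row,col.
lane 24: g=6 (24/4), t=0 (24%4)
i=3: r=6+8=14, c=0*2+1=1

14,1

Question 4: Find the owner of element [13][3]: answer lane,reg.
21,3

r=13->g=5,rb=1  c=3->t=1,b0=1
L=5*4+1=21  i=1*2+1=3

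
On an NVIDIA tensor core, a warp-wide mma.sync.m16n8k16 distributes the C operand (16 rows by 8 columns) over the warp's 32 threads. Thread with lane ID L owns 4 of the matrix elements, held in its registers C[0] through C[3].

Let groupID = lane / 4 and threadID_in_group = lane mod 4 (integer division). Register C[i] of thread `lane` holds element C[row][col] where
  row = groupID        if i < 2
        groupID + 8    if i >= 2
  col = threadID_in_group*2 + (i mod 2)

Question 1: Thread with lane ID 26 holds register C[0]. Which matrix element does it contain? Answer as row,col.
6,4

26: G=6,T=2
[0] (6+0,2*2+0) = (6,4)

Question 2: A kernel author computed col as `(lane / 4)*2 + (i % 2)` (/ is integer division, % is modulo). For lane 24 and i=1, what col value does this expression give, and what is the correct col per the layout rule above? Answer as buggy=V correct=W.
`(lane / 4)*2 + (i % 2)`[24,1]->13
24: gid=6,tid=0
[1] (6+0,0*2+1) = (6,1)
col: 13 vs 1

buggy=13 correct=1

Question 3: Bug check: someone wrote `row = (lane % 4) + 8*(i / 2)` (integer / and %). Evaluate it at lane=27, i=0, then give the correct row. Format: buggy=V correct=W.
`(lane % 4) + 8*(i / 2)`[27,0]=>3
27: grp=6,tig=3
[0] (6+0,3*2+0) = (6,6)
row: 3 vs 6

buggy=3 correct=6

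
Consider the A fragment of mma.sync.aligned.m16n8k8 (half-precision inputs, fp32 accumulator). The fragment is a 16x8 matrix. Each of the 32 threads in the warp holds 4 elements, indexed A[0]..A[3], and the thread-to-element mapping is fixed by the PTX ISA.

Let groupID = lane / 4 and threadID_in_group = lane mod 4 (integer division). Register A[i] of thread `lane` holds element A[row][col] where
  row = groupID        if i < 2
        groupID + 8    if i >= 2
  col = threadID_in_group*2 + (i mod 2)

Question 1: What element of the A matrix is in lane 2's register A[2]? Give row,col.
8,4

lane 2: grp=0 (2/4), tig=2 (2%4)
i=2: r=0+8=8, c=2*2+0=4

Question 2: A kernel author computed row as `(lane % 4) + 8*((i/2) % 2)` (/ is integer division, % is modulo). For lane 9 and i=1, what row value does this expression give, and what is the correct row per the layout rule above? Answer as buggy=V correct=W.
`(lane % 4) + 8*((i/2) % 2)`[9,1]->1
lane 9: gid=2 (9/4), tid=1 (9%4)
i=1: r=2+0=2, c=1*2+1=3
row: 1 vs 2

buggy=1 correct=2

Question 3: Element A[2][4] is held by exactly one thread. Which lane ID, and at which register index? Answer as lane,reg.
10,0

r=2->g=2,rb=0  c=4->t=2,b0=0
L=2*4+2=10  i=0*2+0=0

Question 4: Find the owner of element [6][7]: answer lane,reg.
r=6→G=6,rhi=0  c=7→T=3,p=1
L=6*4+3=27  i=0*2+1=1

27,1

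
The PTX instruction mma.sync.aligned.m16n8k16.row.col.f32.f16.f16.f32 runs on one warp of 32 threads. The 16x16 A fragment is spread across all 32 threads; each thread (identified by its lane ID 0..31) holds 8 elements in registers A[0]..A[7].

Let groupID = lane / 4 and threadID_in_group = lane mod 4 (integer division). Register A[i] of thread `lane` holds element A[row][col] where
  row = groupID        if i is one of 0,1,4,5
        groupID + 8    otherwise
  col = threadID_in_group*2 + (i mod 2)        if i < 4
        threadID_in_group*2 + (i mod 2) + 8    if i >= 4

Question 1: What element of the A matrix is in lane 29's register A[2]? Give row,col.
15,2

lane 29=>29/4=7, 29 mod 4=1
i=2  r:7+8=>15  c:2·1+0+0=>2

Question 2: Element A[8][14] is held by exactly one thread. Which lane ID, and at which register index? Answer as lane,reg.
3,6

r:8=>grp=0,rB=1  c:14=>cB=1,tig=3,lo=0
L=0*4+3=3  i=1*4+1*2+0=6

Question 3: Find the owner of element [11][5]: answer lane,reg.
14,3

r=11⇒gr=3,Rb=1  c=5⇒Cb=0,th=2,odd=1
L=3*4+2=14  i=0*4+1*2+1=3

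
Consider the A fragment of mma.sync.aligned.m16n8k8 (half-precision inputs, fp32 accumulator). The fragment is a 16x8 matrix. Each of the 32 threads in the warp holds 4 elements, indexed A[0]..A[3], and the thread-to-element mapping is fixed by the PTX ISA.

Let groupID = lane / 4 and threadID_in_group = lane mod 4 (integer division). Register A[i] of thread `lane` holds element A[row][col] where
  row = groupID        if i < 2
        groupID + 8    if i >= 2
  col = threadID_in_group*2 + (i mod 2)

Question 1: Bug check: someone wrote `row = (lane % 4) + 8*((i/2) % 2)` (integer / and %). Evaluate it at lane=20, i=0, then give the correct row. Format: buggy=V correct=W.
`(lane % 4) + 8*((i/2) % 2)`[20,0]=>0
lane 20: grp=5 (20/4), tig=0 (20%4)
i=0: r=5+0=5, c=0*2+0=0
row: 0 vs 5

buggy=0 correct=5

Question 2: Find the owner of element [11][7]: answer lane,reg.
15,3

r:11=>grp=3,rB=1  c:7=>tig=3,lo=1
L=3*4+3=15  i=1*2+1=3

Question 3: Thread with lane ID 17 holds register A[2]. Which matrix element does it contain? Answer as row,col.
12,2

L=17->g=17>>2=4, t=17&3=1
[2]->row 4+8=12  col 1·2+0=2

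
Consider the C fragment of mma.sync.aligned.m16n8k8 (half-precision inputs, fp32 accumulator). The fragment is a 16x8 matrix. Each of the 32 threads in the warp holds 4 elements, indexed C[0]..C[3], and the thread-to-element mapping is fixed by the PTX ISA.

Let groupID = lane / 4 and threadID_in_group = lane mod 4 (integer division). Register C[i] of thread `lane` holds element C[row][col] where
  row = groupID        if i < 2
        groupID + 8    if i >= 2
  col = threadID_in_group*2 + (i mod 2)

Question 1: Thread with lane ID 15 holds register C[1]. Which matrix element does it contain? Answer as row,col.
15: gr=3,th=3
[1] (3+0,3*2+1) = (3,7)

3,7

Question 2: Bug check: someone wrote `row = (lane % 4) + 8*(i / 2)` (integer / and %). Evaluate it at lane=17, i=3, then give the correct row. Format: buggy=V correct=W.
buggy=9 correct=12

`(lane % 4) + 8*(i / 2)`[17,3]=>9
17: grp=4,tig=1
[3] (4+8,1*2+1) = (12,3)
row: 9 vs 12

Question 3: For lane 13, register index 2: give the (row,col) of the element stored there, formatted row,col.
11,2

L=13=>grp=13>>2=3, tig=13&3=1
[2]=>row 3+8=11  col 1·2+0=2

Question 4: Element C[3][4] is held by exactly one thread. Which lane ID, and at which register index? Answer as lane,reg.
r=3→G=3,rhi=0  c=4→T=2,p=0
L=3*4+2=14  i=0*2+0=0

14,0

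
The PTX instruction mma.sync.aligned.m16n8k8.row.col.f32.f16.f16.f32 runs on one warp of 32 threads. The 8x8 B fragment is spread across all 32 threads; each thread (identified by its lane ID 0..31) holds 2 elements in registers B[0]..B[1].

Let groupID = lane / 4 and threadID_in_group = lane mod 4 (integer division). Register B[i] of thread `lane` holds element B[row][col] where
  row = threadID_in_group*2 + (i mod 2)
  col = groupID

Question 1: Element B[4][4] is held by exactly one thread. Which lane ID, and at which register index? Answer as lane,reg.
18,0

c=4→G=4  r=4→T=2,p=0
L=4*4+2=18  i=0=0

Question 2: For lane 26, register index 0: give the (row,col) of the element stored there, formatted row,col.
4,6

lane 26: gid=6 (26/4), tid=2 (26%4)
i=0: r=2*2+0=4, c=gid=6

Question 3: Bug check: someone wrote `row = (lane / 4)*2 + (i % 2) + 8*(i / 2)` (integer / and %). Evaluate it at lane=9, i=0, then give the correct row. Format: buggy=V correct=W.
`(lane / 4)*2 + (i % 2) + 8*(i / 2)`[9,0]→4
lane 9→9/4=2, 9 mod 4=1
i=0  r:2·1+0→2  c:2
row: 4 vs 2

buggy=4 correct=2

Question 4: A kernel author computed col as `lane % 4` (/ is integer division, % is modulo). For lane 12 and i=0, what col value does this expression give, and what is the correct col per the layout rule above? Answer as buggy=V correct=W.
`lane % 4`[12,0]->0
lane 12->12/4=3, 12 mod 4=0
i=0  r:2·0+0->0  c:3
col: 0 vs 3

buggy=0 correct=3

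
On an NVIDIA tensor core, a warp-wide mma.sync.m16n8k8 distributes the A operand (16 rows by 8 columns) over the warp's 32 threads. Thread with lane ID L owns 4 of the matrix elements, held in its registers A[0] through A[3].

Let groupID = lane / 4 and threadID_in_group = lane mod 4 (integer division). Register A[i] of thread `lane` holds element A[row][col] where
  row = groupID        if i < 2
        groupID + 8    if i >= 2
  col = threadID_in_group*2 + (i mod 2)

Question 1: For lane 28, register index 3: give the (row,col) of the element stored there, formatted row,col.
lane 28: gr=7 (28/4), th=0 (28%4)
i=3: r=7+8=15, c=0*2+1=1

15,1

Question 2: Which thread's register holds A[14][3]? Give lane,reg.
r=14->g=6,rb=1  c=3->t=1,b0=1
L=6*4+1=25  i=1*2+1=3

25,3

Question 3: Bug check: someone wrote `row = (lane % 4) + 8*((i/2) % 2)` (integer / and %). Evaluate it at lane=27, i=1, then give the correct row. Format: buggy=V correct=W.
buggy=3 correct=6

`(lane % 4) + 8*((i/2) % 2)`[27,1]->3
lane 27: g=6 (27/4), t=3 (27%4)
i=1: r=6+0=6, c=3*2+1=7
row: 3 vs 6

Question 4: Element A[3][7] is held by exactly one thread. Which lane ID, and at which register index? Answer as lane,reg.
15,1

r=3→G=3,rhi=0  c=7→T=3,p=1
L=3*4+3=15  i=0*2+1=1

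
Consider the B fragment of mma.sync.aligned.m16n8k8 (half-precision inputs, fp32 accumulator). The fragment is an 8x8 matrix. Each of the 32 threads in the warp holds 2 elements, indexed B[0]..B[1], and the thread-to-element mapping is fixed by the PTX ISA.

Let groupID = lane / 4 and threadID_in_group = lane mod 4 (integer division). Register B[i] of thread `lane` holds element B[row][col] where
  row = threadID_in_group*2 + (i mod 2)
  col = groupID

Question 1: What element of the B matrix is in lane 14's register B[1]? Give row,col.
5,3

lane 14->14/4=3, 14 mod 4=2
i=1  r:2·2+1->5  c:3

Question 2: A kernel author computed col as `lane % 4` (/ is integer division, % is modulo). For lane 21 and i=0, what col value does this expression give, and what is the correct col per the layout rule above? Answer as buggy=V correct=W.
`lane % 4`[21,0]->1
21: g=5,t=1
[0] (1*2+0,5) = (2,5)
col: 1 vs 5

buggy=1 correct=5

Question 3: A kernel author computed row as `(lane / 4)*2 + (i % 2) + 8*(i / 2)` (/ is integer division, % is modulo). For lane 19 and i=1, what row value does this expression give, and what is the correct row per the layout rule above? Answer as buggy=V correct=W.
`(lane / 4)*2 + (i % 2) + 8*(i / 2)`[19,1]⇒9
lane 19⇒19/4=4, 19 mod 4=3
i=1  r:2·3+1⇒7  c:4
row: 9 vs 7

buggy=9 correct=7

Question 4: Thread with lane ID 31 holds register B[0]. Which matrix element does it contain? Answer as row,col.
6,7

lane 31: gr=7 (31/4), th=3 (31%4)
i=0: r=3*2+0=6, c=gr=7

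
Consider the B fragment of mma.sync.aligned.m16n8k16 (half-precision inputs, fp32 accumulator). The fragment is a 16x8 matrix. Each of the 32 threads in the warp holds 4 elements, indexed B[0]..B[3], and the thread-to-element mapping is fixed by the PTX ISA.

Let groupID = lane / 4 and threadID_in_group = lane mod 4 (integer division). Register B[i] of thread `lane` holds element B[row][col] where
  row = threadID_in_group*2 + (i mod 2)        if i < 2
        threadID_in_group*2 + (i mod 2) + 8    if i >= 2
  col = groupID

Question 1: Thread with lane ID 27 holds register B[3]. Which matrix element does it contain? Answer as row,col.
15,6

lane 27=>27/4=6, 27 mod 4=3
i=3  r:2·3+1+8=>15  c:6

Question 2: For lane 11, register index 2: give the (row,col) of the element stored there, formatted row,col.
14,2

L=11=>grp=11>>2=2, tig=11&3=3
[2]=>row 3·2+0+8=14  col grp=2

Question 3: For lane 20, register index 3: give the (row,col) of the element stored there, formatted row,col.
9,5

lane 20->20/4=5, 20 mod 4=0
i=3  r:2·0+1+8->9  c:5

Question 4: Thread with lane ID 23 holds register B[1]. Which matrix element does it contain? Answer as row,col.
7,5

L=23->gid=23>>2=5, tid=23&3=3
[1]->row 3·2+1+0=7  col gid=5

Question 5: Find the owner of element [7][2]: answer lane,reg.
c=2→G=2  r=7→rhi=0,T=3,p=1
L=2*4+3=11  i=0*2+1=1

11,1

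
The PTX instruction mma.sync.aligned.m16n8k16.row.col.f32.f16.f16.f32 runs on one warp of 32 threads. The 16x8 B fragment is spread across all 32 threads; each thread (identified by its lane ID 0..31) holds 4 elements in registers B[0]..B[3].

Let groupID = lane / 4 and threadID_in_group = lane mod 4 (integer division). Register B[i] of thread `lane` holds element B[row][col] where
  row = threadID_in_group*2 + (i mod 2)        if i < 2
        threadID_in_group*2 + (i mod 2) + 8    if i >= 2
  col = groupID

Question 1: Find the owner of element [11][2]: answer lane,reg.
9,3

c:2=>grp=2  r:11=>rB=1,tig=1,lo=1
L=2*4+1=9  i=1*2+1=3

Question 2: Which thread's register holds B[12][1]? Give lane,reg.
6,2

c=1->g=1  r=12->rb=1,t=2,b0=0
L=1*4+2=6  i=1*2+0=2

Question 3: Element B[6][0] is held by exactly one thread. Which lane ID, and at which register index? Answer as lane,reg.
c=0->g=0  r=6->rb=0,t=3,b0=0
L=0*4+3=3  i=0*2+0=0

3,0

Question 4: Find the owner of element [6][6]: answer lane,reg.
c=6⇒gr=6  r=6⇒Rb=0,th=3,odd=0
L=6*4+3=27  i=0*2+0=0

27,0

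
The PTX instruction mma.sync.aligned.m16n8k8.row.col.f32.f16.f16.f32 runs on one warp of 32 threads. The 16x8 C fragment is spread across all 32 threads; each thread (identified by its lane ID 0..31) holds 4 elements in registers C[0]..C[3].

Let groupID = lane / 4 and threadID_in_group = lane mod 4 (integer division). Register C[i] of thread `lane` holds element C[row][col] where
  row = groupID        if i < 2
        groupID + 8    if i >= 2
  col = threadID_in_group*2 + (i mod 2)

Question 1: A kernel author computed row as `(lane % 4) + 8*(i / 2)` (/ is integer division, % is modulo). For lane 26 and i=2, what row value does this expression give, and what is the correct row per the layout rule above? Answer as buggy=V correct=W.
`(lane % 4) + 8*(i / 2)`[26,2]=>10
26: grp=6,tig=2
[2] (6+8,2*2+0) = (14,4)
row: 10 vs 14

buggy=10 correct=14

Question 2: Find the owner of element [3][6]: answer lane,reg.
15,0

r=3→G=3,rhi=0  c=6→T=3,p=0
L=3*4+3=15  i=0*2+0=0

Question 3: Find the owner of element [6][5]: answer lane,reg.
26,1

r:6=>grp=6,rB=0  c:5=>tig=2,lo=1
L=6*4+2=26  i=0*2+1=1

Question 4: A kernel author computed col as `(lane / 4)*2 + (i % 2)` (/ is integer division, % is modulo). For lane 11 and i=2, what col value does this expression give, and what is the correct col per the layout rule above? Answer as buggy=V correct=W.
`(lane / 4)*2 + (i % 2)`[11,2]⇒4
11: gr=2,th=3
[2] (2+8,3*2+0) = (10,6)
col: 4 vs 6

buggy=4 correct=6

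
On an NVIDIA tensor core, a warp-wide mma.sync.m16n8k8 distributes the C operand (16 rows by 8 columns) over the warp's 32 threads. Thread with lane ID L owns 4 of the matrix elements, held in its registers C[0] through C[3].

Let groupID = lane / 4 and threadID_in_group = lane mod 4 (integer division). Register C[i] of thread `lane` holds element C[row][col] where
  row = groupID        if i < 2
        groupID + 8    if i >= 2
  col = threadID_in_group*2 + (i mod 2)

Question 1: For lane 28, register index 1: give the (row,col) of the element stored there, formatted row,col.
L=28→G=28>>2=7, T=28&3=0
[1]→row 7+0=7  col 0·2+1=1

7,1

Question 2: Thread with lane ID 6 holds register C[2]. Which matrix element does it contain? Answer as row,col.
lane 6: gr=1 (6/4), th=2 (6%4)
i=2: r=1+8=9, c=2*2+0=4

9,4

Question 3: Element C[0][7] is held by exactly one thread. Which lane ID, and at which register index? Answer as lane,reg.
r=0->g=0,rb=0  c=7->t=3,b0=1
L=0*4+3=3  i=0*2+1=1

3,1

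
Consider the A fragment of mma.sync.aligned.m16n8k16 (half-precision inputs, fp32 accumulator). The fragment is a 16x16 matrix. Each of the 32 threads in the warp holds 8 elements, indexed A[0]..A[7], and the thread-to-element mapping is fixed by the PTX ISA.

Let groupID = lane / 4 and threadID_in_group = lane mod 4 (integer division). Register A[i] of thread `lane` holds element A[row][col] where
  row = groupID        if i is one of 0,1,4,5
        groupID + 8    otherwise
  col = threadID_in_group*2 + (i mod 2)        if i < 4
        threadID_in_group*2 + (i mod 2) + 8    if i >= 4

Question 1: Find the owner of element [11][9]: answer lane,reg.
r=11→G=3,rhi=1  c=9→chi=1,T=0,p=1
L=3*4+0=12  i=1*4+1*2+1=7

12,7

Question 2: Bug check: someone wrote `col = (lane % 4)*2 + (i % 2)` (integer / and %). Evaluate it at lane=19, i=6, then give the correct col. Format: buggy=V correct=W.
buggy=6 correct=14

`(lane % 4)*2 + (i % 2)`[19,6]→6
L=19→G=19>>2=4, T=19&3=3
[6]→row 4+8=12  col 3·2+0+8=14
col: 6 vs 14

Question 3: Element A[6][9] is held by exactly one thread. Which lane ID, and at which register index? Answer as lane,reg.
24,5

r: 6->gid=6,r8=0  c: 9->c8=1,tid=0,i&1=1
L=6*4+0=24  i=1*4+0*2+1=5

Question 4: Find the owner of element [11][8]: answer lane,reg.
r:11=>grp=3,rB=1  c:8=>cB=1,tig=0,lo=0
L=3*4+0=12  i=1*4+1*2+0=6

12,6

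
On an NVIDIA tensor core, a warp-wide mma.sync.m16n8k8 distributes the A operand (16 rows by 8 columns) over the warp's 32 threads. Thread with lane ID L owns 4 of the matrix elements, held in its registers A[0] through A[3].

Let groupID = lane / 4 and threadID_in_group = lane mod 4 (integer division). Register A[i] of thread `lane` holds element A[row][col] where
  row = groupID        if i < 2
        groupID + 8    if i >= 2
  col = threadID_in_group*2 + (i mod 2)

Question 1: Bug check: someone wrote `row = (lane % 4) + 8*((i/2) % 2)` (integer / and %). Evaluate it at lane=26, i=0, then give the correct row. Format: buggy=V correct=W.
buggy=2 correct=6

`(lane % 4) + 8*((i/2) % 2)`[26,0]=>2
lane 26: grp=6 (26/4), tig=2 (26%4)
i=0: r=6+0=6, c=2*2+0=4
row: 2 vs 6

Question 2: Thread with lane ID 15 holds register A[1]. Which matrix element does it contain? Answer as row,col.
15: gr=3,th=3
[1] (3+0,3*2+1) = (3,7)

3,7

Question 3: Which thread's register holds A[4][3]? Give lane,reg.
17,1

r: 4->gid=4,r8=0  c: 3->tid=1,i&1=1
L=4*4+1=17  i=0*2+1=1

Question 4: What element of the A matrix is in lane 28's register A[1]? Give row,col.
lane 28: grp=7 (28/4), tig=0 (28%4)
i=1: r=7+0=7, c=0*2+1=1

7,1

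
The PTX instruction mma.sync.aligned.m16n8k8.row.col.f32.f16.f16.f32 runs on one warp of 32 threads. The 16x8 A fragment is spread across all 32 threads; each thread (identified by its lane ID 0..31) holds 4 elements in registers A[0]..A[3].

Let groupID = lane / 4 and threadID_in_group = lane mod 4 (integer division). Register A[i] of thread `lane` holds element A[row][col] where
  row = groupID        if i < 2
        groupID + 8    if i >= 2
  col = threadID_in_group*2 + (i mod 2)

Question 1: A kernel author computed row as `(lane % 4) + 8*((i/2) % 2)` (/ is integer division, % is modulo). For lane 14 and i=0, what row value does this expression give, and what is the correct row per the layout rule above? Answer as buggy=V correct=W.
`(lane % 4) + 8*((i/2) % 2)`[14,0]->2
14: gid=3,tid=2
[0] (3+0,2*2+0) = (3,4)
row: 2 vs 3

buggy=2 correct=3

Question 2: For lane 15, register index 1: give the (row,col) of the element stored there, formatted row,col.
3,7

15: g=3,t=3
[1] (3+0,3*2+1) = (3,7)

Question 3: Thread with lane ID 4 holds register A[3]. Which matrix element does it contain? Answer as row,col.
9,1

4: gid=1,tid=0
[3] (1+8,0*2+1) = (9,1)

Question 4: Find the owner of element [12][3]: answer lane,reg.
17,3

r:12=>grp=4,rB=1  c:3=>tig=1,lo=1
L=4*4+1=17  i=1*2+1=3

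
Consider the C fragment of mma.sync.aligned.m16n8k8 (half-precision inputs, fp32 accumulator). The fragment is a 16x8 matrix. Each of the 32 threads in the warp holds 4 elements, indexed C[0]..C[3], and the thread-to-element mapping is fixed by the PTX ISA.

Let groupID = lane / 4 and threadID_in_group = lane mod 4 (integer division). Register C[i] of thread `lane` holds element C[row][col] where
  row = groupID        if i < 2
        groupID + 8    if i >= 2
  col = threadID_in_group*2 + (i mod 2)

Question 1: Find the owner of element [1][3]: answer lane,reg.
5,1

r=1⇒gr=1,Rb=0  c=3⇒th=1,odd=1
L=1*4+1=5  i=0*2+1=1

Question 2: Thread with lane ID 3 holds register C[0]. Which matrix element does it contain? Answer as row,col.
3: gr=0,th=3
[0] (0+0,3*2+0) = (0,6)

0,6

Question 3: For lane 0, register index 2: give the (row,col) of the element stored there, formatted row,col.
lane 0: grp=0 (0/4), tig=0 (0%4)
i=2: r=0+8=8, c=0*2+0=0

8,0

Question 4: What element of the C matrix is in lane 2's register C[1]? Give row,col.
0,5

lane 2: gid=0 (2/4), tid=2 (2%4)
i=1: r=0+0=0, c=2*2+1=5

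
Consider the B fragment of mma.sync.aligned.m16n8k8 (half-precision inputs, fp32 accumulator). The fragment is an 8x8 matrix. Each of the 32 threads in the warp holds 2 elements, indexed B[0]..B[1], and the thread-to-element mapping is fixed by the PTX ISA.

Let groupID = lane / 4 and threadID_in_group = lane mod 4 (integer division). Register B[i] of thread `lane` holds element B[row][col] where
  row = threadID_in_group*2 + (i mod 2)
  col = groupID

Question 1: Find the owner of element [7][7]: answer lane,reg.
31,1

c: 7->gid=7  r: 7->tid=3,i&1=1
L=7*4+3=31  i=1=1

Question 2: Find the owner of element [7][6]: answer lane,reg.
c=6->g=6  r=7->t=3,b0=1
L=6*4+3=27  i=1=1

27,1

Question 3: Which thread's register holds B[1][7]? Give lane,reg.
c: 7->gid=7  r: 1->tid=0,i&1=1
L=7*4+0=28  i=1=1

28,1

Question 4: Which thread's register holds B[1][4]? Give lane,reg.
16,1

c=4→G=4  r=1→T=0,p=1
L=4*4+0=16  i=1=1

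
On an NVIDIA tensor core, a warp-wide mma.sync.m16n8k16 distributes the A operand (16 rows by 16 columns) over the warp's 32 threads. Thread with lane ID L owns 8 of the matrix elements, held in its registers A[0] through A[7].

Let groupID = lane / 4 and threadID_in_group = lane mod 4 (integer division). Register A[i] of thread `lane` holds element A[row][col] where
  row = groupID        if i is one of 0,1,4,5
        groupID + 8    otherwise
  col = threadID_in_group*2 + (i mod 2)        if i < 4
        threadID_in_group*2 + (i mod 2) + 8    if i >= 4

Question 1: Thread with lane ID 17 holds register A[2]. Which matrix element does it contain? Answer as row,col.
12,2

lane 17: g=4 (17/4), t=1 (17%4)
i=2: r=4+8=12, c=1*2+0+0=2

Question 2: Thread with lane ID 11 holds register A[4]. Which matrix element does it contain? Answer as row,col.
2,14

L=11→G=11>>2=2, T=11&3=3
[4]→row 2+0=2  col 3·2+0+8=14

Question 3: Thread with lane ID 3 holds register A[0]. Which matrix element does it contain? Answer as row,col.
0,6

lane 3: gid=0 (3/4), tid=3 (3%4)
i=0: r=0+0=0, c=3*2+0+0=6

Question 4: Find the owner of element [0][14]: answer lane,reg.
r:0=>grp=0,rB=0  c:14=>cB=1,tig=3,lo=0
L=0*4+3=3  i=1*4+0*2+0=4

3,4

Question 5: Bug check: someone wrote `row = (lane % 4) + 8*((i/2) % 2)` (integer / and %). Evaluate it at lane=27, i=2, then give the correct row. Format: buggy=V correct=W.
buggy=11 correct=14

`(lane % 4) + 8*((i/2) % 2)`[27,2]→11
27: G=6,T=3
[2] (6+8,3*2+0+0) = (14,6)
row: 11 vs 14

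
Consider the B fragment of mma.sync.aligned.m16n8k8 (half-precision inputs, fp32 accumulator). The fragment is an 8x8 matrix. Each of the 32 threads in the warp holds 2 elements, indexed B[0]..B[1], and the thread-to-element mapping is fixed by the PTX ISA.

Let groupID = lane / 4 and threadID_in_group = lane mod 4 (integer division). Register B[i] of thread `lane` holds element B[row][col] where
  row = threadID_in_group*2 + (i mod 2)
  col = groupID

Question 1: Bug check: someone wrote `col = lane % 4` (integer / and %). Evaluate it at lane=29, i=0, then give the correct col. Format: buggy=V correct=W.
buggy=1 correct=7

`lane % 4`[29,0]⇒1
29: gr=7,th=1
[0] (1*2+0,7) = (2,7)
col: 1 vs 7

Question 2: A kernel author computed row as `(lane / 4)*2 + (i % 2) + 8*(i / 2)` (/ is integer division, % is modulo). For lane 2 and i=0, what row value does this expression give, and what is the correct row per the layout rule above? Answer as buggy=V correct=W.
buggy=0 correct=4

`(lane / 4)*2 + (i % 2) + 8*(i / 2)`[2,0]→0
L=2→G=2>>2=0, T=2&3=2
[0]→row 2·2+0=4  col G=0
row: 0 vs 4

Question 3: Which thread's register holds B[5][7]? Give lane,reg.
c=7->g=7  r=5->t=2,b0=1
L=7*4+2=30  i=1=1

30,1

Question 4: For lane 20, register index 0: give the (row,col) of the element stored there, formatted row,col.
L=20->g=20>>2=5, t=20&3=0
[0]->row 0·2+0=0  col g=5

0,5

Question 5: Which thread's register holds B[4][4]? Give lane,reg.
18,0

c=4->g=4  r=4->t=2,b0=0
L=4*4+2=18  i=0=0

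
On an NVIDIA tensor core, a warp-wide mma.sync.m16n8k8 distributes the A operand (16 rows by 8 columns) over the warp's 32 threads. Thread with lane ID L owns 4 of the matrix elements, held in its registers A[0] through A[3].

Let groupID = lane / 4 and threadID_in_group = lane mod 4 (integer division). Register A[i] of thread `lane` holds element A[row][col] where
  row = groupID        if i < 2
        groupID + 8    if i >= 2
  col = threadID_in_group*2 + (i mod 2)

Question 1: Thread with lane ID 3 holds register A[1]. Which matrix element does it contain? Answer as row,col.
lane 3: G=0 (3/4), T=3 (3%4)
i=1: r=0+0=0, c=3*2+1=7

0,7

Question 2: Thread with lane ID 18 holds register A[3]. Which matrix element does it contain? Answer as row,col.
12,5

L=18=>grp=18>>2=4, tig=18&3=2
[3]=>row 4+8=12  col 2·2+1=5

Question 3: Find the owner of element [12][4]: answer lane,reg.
18,2

r=12->g=4,rb=1  c=4->t=2,b0=0
L=4*4+2=18  i=1*2+0=2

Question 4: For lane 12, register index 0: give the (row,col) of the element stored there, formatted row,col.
lane 12=>12/4=3, 12 mod 4=0
i=0  r:3+0=>3  c:2·0+0=>0

3,0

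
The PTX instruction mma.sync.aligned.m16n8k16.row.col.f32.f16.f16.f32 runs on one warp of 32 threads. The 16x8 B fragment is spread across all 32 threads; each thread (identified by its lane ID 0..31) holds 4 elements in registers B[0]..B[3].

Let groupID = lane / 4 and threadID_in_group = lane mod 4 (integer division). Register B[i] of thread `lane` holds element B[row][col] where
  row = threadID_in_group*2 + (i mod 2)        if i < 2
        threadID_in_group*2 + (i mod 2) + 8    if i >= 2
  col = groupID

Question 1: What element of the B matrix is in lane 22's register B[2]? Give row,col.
12,5

lane 22: G=5 (22/4), T=2 (22%4)
i=2: r=2*2+0+8=12, c=G=5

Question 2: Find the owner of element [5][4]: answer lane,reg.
18,1

c=4->g=4  r=5->rb=0,t=2,b0=1
L=4*4+2=18  i=0*2+1=1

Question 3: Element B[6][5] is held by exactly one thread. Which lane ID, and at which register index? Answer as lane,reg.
23,0

c:5=>grp=5  r:6=>rB=0,tig=3,lo=0
L=5*4+3=23  i=0*2+0=0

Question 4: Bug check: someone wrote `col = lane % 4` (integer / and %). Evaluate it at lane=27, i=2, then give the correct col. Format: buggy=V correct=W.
buggy=3 correct=6

`lane % 4`[27,2]->3
L=27->gid=27>>2=6, tid=27&3=3
[2]->row 3·2+0+8=14  col gid=6
col: 3 vs 6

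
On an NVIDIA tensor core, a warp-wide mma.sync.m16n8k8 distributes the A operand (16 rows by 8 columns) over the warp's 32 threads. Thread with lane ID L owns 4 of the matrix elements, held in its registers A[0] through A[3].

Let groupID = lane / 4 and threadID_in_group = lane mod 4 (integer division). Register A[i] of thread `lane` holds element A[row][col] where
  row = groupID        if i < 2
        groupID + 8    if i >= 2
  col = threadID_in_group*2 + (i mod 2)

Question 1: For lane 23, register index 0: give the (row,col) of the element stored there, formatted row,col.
L=23⇒gr=23>>2=5, th=23&3=3
[0]⇒row 5+0=5  col 3·2+0=6

5,6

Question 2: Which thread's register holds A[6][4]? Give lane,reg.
r:6=>grp=6,rB=0  c:4=>tig=2,lo=0
L=6*4+2=26  i=0*2+0=0

26,0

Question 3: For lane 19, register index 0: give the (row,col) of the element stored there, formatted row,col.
19: grp=4,tig=3
[0] (4+0,3*2+0) = (4,6)

4,6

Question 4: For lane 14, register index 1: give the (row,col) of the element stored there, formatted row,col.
3,5

14: g=3,t=2
[1] (3+0,2*2+1) = (3,5)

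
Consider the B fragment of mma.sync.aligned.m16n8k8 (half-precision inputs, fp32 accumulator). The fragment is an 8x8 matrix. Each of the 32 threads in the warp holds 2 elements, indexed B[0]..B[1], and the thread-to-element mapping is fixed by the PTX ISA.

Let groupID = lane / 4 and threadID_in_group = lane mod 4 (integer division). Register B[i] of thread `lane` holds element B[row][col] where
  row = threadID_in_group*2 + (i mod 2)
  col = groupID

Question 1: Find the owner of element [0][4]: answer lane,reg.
16,0

c=4⇒gr=4  r=0⇒th=0,odd=0
L=4*4+0=16  i=0=0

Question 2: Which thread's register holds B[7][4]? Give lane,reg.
c=4->g=4  r=7->t=3,b0=1
L=4*4+3=19  i=1=1

19,1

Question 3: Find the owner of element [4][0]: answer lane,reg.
c=0→G=0  r=4→T=2,p=0
L=0*4+2=2  i=0=0

2,0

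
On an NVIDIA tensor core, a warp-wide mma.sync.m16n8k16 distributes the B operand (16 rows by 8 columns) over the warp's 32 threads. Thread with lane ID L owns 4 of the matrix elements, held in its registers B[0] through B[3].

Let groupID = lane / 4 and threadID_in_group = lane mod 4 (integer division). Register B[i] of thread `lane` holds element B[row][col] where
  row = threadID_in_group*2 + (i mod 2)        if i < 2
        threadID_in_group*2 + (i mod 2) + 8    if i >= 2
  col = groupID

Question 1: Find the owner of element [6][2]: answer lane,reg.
c=2->g=2  r=6->rb=0,t=3,b0=0
L=2*4+3=11  i=0*2+0=0

11,0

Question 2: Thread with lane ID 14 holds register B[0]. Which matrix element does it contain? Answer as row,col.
14: G=3,T=2
[0] (2*2+0+0,3) = (4,3)

4,3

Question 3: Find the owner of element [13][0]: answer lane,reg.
2,3

c: 0->gid=0  r: 13->r8=1,tid=2,i&1=1
L=0*4+2=2  i=1*2+1=3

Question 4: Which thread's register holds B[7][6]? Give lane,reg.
27,1

c=6⇒gr=6  r=7⇒Rb=0,th=3,odd=1
L=6*4+3=27  i=0*2+1=1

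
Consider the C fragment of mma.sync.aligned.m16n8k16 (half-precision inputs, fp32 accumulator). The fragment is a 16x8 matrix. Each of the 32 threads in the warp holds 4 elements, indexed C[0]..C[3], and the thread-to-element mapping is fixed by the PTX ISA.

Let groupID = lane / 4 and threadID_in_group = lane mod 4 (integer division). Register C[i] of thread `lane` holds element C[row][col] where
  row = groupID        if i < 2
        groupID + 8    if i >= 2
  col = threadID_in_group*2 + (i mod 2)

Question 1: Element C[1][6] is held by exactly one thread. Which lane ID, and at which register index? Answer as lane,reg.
r=1⇒gr=1,Rb=0  c=6⇒th=3,odd=0
L=1*4+3=7  i=0*2+0=0

7,0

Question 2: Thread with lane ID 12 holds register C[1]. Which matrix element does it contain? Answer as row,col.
lane 12⇒12/4=3, 12 mod 4=0
i=1  r:3+0⇒3  c:2·0+1⇒1

3,1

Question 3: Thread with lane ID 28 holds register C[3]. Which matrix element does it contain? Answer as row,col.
28: grp=7,tig=0
[3] (7+8,0*2+1) = (15,1)

15,1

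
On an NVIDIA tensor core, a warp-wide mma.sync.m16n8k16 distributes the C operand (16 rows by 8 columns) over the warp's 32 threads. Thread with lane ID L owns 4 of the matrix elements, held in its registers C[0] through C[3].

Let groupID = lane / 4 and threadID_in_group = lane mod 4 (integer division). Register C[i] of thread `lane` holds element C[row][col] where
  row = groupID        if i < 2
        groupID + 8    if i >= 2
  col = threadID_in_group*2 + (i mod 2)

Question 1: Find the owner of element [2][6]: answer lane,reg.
11,0

r: 2->gid=2,r8=0  c: 6->tid=3,i&1=0
L=2*4+3=11  i=0*2+0=0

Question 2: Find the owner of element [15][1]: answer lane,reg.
28,3

r=15⇒gr=7,Rb=1  c=1⇒th=0,odd=1
L=7*4+0=28  i=1*2+1=3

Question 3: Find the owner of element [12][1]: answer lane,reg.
r:12=>grp=4,rB=1  c:1=>tig=0,lo=1
L=4*4+0=16  i=1*2+1=3

16,3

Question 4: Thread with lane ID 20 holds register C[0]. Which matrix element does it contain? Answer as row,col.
5,0

lane 20->20/4=5, 20 mod 4=0
i=0  r:5+0->5  c:2·0+0->0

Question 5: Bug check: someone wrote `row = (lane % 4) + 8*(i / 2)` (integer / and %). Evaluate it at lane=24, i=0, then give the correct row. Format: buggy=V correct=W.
`(lane % 4) + 8*(i / 2)`[24,0]->0
lane 24: gid=6 (24/4), tid=0 (24%4)
i=0: r=6+0=6, c=0*2+0=0
row: 0 vs 6

buggy=0 correct=6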